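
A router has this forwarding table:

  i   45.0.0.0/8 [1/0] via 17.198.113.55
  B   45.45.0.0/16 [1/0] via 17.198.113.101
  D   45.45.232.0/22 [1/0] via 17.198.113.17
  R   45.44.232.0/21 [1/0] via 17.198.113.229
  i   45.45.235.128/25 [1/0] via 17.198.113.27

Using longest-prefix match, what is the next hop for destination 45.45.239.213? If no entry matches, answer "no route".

Routes whose prefix contains 45.45.239.213:
  45.0.0.0/8 (45.0.0.0 - 45.255.255.255) -> 17.198.113.55
  45.45.0.0/16 (45.45.0.0 - 45.45.255.255) -> 17.198.113.101
More-specific entries that do NOT match:
  45.45.235.128/25 (45.45.235.128 - 45.45.235.255) does not contain 45.45.239.213
  45.45.232.0/22 (45.45.232.0 - 45.45.235.255) does not contain 45.45.239.213
  45.44.232.0/21 (45.44.232.0 - 45.44.239.255) does not contain 45.45.239.213
Longest matching prefix is /16 -> next hop 17.198.113.101.

17.198.113.101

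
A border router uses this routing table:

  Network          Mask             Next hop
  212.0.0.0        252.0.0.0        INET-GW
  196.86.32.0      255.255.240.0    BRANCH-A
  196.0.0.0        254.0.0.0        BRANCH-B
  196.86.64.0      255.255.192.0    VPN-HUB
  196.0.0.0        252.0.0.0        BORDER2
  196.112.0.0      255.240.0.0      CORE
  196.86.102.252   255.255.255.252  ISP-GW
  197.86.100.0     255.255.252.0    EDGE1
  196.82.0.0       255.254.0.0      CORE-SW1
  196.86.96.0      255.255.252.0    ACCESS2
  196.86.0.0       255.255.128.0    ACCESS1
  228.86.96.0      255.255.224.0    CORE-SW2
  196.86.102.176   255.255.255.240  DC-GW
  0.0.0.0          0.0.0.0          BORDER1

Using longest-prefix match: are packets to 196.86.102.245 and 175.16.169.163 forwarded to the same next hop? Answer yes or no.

no

196.86.102.245: longest match 196.86.64.0/18 -> VPN-HUB
175.16.169.163: longest match 0.0.0.0/0 -> BORDER1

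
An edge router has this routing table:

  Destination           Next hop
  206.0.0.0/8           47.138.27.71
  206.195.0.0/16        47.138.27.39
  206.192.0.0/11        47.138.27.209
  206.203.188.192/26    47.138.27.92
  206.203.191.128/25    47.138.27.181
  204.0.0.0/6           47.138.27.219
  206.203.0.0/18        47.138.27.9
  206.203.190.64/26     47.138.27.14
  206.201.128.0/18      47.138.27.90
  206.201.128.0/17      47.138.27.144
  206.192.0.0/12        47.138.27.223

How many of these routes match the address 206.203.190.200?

Prefixes containing 206.203.190.200:
  204.0.0.0/6 (204.0.0.0 - 207.255.255.255)
  206.0.0.0/8 (206.0.0.0 - 206.255.255.255)
  206.192.0.0/11 (206.192.0.0 - 206.223.255.255)
  206.192.0.0/12 (206.192.0.0 - 206.207.255.255)
Total matching entries: 4.

4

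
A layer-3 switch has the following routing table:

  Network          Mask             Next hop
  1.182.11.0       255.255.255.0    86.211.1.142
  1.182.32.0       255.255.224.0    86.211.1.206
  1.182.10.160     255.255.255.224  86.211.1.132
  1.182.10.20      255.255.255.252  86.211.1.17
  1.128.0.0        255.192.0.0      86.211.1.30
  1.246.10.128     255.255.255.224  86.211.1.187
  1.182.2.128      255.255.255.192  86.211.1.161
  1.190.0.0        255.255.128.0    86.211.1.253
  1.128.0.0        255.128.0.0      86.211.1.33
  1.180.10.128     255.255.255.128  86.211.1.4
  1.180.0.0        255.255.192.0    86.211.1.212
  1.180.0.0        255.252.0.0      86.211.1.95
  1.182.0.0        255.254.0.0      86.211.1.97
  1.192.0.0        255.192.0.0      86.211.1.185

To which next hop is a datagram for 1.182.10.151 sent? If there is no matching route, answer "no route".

Routes whose prefix contains 1.182.10.151:
  1.128.0.0/9 (1.128.0.0 - 1.255.255.255) -> 86.211.1.33
  1.128.0.0/10 (1.128.0.0 - 1.191.255.255) -> 86.211.1.30
  1.180.0.0/14 (1.180.0.0 - 1.183.255.255) -> 86.211.1.95
  1.182.0.0/15 (1.182.0.0 - 1.183.255.255) -> 86.211.1.97
More-specific entries that do NOT match:
  1.182.10.20/30 (1.182.10.20 - 1.182.10.23) does not contain 1.182.10.151
  1.182.10.160/27 (1.182.10.160 - 1.182.10.191) does not contain 1.182.10.151
  1.246.10.128/27 (1.246.10.128 - 1.246.10.159) does not contain 1.182.10.151
  1.182.2.128/26 (1.182.2.128 - 1.182.2.191) does not contain 1.182.10.151
  1.180.10.128/25 (1.180.10.128 - 1.180.10.255) does not contain 1.182.10.151
  1.182.11.0/24 (1.182.11.0 - 1.182.11.255) does not contain 1.182.10.151
  1.182.32.0/19 (1.182.32.0 - 1.182.63.255) does not contain 1.182.10.151
  1.180.0.0/18 (1.180.0.0 - 1.180.63.255) does not contain 1.182.10.151
  1.190.0.0/17 (1.190.0.0 - 1.190.127.255) does not contain 1.182.10.151
Longest matching prefix is /15 -> next hop 86.211.1.97.

86.211.1.97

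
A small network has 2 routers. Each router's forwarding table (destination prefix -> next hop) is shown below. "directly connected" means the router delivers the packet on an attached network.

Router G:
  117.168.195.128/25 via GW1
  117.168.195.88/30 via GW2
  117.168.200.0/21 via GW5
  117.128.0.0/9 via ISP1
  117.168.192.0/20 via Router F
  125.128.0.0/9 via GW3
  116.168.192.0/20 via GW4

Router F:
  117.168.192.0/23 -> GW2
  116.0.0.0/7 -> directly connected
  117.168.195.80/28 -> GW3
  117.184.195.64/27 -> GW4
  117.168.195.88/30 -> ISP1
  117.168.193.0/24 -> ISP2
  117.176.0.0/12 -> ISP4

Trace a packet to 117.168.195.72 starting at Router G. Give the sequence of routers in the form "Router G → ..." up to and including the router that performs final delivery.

Router G → Router F

At Router G: longest match for 117.168.195.72 is 117.168.192.0/20 -> Router F
At Router F: longest match for 117.168.195.72 is 116.0.0.0/7 -> directly connected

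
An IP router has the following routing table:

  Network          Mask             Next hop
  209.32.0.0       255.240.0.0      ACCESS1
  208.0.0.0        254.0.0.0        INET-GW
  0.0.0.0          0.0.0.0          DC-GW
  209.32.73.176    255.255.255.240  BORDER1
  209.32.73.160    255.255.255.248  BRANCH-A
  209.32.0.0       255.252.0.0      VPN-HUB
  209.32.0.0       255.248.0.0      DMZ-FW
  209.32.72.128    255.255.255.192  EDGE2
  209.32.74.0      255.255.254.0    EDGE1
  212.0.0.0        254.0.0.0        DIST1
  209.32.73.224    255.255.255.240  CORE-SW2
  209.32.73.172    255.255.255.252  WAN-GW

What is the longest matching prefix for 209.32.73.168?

209.32.0.0/14

Entries matching 209.32.73.168:
  0.0.0.0/0 (default, matches everything)
  208.0.0.0/7 (208.0.0.0 - 209.255.255.255)
  209.32.0.0/12 (209.32.0.0 - 209.47.255.255)
  209.32.0.0/13 (209.32.0.0 - 209.39.255.255)
  209.32.0.0/14 (209.32.0.0 - 209.35.255.255)
Most specific is 209.32.0.0/14.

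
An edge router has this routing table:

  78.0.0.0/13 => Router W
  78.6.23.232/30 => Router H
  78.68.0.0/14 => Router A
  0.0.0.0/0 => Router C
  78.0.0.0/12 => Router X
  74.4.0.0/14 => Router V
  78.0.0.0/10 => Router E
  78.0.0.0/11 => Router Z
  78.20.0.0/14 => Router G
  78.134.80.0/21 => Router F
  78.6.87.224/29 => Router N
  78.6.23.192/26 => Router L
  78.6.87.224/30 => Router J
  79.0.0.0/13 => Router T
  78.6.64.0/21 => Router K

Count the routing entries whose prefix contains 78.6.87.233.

Prefixes containing 78.6.87.233:
  0.0.0.0/0 (default, matches everything)
  78.0.0.0/10 (78.0.0.0 - 78.63.255.255)
  78.0.0.0/11 (78.0.0.0 - 78.31.255.255)
  78.0.0.0/12 (78.0.0.0 - 78.15.255.255)
  78.0.0.0/13 (78.0.0.0 - 78.7.255.255)
Total matching entries: 5.

5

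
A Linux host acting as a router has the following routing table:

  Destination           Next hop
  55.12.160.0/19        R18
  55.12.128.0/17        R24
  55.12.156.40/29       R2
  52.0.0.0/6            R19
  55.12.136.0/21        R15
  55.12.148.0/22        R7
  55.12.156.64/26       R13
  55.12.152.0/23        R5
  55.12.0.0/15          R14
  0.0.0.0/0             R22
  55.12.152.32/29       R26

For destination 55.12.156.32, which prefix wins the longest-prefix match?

55.12.128.0/17

Entries matching 55.12.156.32:
  0.0.0.0/0 (default, matches everything)
  52.0.0.0/6 (52.0.0.0 - 55.255.255.255)
  55.12.0.0/15 (55.12.0.0 - 55.13.255.255)
  55.12.128.0/17 (55.12.128.0 - 55.12.255.255)
Most specific is 55.12.128.0/17.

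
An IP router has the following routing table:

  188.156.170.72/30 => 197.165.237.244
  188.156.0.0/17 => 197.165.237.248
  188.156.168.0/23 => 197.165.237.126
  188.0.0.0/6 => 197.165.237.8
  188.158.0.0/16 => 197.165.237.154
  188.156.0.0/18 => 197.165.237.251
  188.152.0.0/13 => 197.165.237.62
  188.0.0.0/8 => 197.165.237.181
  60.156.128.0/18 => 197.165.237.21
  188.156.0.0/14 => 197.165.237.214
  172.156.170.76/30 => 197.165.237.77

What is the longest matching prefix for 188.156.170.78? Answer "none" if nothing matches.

Entries matching 188.156.170.78:
  188.0.0.0/6 (188.0.0.0 - 191.255.255.255)
  188.0.0.0/8 (188.0.0.0 - 188.255.255.255)
  188.152.0.0/13 (188.152.0.0 - 188.159.255.255)
  188.156.0.0/14 (188.156.0.0 - 188.159.255.255)
Most specific is 188.156.0.0/14.

188.156.0.0/14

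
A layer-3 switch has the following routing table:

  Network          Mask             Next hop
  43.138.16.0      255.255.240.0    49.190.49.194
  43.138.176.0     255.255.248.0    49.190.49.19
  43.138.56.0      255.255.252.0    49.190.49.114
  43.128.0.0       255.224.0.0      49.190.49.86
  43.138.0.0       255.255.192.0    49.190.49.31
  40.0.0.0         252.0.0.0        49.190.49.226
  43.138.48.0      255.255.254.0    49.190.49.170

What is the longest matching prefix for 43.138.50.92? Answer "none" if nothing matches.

43.138.0.0/18

Entries matching 43.138.50.92:
  40.0.0.0/6 (40.0.0.0 - 43.255.255.255)
  43.128.0.0/11 (43.128.0.0 - 43.159.255.255)
  43.138.0.0/18 (43.138.0.0 - 43.138.63.255)
Most specific is 43.138.0.0/18.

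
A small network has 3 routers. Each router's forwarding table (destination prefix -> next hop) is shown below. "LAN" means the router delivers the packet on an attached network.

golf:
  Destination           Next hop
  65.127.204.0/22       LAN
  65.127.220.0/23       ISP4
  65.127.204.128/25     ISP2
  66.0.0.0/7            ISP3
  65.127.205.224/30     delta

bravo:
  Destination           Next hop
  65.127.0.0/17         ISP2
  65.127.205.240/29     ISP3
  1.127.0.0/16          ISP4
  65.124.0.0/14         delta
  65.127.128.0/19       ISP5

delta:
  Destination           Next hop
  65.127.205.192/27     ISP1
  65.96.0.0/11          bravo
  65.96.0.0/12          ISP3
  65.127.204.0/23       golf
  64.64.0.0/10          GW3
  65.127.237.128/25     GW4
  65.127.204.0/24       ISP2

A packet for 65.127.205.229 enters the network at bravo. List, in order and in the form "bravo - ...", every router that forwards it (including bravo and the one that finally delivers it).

At bravo: longest match for 65.127.205.229 is 65.124.0.0/14 -> delta
At delta: longest match for 65.127.205.229 is 65.127.204.0/23 -> golf
At golf: longest match for 65.127.205.229 is 65.127.204.0/22 -> LAN

bravo - delta - golf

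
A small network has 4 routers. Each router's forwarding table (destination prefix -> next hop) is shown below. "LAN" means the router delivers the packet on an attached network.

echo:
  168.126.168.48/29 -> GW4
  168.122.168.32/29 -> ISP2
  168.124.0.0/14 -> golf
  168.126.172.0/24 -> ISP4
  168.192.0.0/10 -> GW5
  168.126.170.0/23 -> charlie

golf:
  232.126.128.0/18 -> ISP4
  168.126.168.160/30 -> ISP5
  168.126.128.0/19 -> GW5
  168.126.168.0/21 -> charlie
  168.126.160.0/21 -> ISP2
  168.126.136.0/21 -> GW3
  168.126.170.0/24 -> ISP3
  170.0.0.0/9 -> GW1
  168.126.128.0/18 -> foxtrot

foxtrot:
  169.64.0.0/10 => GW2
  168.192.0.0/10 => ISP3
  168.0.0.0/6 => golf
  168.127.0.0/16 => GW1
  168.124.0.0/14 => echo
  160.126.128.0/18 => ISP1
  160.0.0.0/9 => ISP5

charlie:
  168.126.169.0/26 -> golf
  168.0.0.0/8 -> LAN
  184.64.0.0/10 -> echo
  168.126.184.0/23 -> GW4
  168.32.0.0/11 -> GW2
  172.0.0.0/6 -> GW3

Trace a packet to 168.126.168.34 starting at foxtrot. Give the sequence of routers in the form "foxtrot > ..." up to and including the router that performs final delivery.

At foxtrot: longest match for 168.126.168.34 is 168.124.0.0/14 -> echo
At echo: longest match for 168.126.168.34 is 168.124.0.0/14 -> golf
At golf: longest match for 168.126.168.34 is 168.126.168.0/21 -> charlie
At charlie: longest match for 168.126.168.34 is 168.0.0.0/8 -> LAN

foxtrot > echo > golf > charlie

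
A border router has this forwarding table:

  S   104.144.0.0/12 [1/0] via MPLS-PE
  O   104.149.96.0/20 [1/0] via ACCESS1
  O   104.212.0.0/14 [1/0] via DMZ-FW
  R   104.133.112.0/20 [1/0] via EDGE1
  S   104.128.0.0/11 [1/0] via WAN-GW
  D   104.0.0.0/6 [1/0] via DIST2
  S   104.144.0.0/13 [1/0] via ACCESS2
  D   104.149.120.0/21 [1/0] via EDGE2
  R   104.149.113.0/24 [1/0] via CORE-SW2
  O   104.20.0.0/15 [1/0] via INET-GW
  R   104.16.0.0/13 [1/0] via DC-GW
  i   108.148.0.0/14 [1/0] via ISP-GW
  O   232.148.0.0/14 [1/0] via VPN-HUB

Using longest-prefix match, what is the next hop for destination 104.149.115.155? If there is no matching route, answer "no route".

Routes whose prefix contains 104.149.115.155:
  104.0.0.0/6 (104.0.0.0 - 107.255.255.255) -> DIST2
  104.128.0.0/11 (104.128.0.0 - 104.159.255.255) -> WAN-GW
  104.144.0.0/12 (104.144.0.0 - 104.159.255.255) -> MPLS-PE
  104.144.0.0/13 (104.144.0.0 - 104.151.255.255) -> ACCESS2
More-specific entries that do NOT match:
  104.149.113.0/24 (104.149.113.0 - 104.149.113.255) does not contain 104.149.115.155
  104.149.120.0/21 (104.149.120.0 - 104.149.127.255) does not contain 104.149.115.155
  104.149.96.0/20 (104.149.96.0 - 104.149.111.255) does not contain 104.149.115.155
  104.133.112.0/20 (104.133.112.0 - 104.133.127.255) does not contain 104.149.115.155
  104.20.0.0/15 (104.20.0.0 - 104.21.255.255) does not contain 104.149.115.155
  104.212.0.0/14 (104.212.0.0 - 104.215.255.255) does not contain 104.149.115.155
  108.148.0.0/14 (108.148.0.0 - 108.151.255.255) does not contain 104.149.115.155
  232.148.0.0/14 (232.148.0.0 - 232.151.255.255) does not contain 104.149.115.155
Longest matching prefix is /13 -> next hop ACCESS2.

ACCESS2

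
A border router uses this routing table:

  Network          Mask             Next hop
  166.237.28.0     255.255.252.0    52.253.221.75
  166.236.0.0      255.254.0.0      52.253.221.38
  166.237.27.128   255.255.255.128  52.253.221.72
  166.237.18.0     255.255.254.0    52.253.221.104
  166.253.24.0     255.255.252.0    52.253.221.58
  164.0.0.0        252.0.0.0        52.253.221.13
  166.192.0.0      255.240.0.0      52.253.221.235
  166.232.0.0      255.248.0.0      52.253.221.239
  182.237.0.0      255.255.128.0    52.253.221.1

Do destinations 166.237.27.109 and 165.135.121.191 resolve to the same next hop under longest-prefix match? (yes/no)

no

166.237.27.109: longest match 166.236.0.0/15 -> 52.253.221.38
165.135.121.191: longest match 164.0.0.0/6 -> 52.253.221.13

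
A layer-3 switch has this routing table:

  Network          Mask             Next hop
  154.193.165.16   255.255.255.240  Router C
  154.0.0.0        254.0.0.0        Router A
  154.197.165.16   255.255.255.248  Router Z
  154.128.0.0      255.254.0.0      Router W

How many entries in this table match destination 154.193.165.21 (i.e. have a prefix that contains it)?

Prefixes containing 154.193.165.21:
  154.0.0.0/7 (154.0.0.0 - 155.255.255.255)
  154.193.165.16/28 (154.193.165.16 - 154.193.165.31)
Total matching entries: 2.

2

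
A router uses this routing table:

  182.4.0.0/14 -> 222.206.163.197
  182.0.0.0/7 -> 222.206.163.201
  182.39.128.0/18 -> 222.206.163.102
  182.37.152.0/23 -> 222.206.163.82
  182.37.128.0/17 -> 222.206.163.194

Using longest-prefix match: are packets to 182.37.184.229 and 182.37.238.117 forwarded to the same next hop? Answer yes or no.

yes

182.37.184.229: longest match 182.37.128.0/17 -> 222.206.163.194
182.37.238.117: longest match 182.37.128.0/17 -> 222.206.163.194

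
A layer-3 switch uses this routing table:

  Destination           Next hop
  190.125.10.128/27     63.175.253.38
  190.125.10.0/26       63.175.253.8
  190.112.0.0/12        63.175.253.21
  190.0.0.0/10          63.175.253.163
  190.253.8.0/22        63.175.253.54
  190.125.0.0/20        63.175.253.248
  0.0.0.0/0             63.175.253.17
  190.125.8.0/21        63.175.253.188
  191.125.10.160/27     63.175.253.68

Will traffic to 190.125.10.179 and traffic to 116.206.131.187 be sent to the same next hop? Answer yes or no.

no

190.125.10.179: longest match 190.125.8.0/21 -> 63.175.253.188
116.206.131.187: longest match 0.0.0.0/0 -> 63.175.253.17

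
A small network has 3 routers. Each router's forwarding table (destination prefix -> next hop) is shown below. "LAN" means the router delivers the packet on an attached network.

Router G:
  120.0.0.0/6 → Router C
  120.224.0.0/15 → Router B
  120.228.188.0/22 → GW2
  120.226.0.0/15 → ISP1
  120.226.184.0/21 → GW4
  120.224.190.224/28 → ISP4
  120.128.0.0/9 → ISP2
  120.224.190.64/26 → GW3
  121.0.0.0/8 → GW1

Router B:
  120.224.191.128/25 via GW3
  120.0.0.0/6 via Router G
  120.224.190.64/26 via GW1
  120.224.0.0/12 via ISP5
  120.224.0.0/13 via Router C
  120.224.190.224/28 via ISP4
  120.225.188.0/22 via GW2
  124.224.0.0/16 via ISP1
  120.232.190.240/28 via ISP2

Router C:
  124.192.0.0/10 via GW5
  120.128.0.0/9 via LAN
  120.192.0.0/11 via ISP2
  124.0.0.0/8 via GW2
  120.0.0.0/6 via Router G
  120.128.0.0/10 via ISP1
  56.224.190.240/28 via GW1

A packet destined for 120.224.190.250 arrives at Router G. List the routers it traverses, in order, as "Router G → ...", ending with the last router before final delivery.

At Router G: longest match for 120.224.190.250 is 120.224.0.0/15 -> Router B
At Router B: longest match for 120.224.190.250 is 120.224.0.0/13 -> Router C
At Router C: longest match for 120.224.190.250 is 120.128.0.0/9 -> LAN

Router G → Router B → Router C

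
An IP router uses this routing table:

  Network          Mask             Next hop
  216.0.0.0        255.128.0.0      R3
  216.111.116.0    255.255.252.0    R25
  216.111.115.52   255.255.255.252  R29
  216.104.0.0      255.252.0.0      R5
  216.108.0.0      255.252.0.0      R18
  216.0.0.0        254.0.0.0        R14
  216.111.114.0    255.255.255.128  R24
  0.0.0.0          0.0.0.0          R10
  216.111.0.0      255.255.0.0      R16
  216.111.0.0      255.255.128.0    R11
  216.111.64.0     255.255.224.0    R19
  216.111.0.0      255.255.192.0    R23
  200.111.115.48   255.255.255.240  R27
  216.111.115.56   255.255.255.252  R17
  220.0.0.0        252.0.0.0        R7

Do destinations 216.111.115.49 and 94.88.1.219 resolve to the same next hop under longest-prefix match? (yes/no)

216.111.115.49: longest match 216.111.0.0/17 -> R11
94.88.1.219: longest match 0.0.0.0/0 -> R10

no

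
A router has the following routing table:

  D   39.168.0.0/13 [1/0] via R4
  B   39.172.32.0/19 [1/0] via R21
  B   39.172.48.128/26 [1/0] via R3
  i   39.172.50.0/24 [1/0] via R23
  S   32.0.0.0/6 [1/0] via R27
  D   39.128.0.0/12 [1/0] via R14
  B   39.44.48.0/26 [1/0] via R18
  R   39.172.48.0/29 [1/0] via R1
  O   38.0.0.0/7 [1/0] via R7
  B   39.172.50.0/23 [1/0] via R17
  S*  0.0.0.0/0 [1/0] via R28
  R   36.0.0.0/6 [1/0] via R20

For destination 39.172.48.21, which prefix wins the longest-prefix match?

39.172.32.0/19

Entries matching 39.172.48.21:
  0.0.0.0/0 (default, matches everything)
  36.0.0.0/6 (36.0.0.0 - 39.255.255.255)
  38.0.0.0/7 (38.0.0.0 - 39.255.255.255)
  39.168.0.0/13 (39.168.0.0 - 39.175.255.255)
  39.172.32.0/19 (39.172.32.0 - 39.172.63.255)
Most specific is 39.172.32.0/19.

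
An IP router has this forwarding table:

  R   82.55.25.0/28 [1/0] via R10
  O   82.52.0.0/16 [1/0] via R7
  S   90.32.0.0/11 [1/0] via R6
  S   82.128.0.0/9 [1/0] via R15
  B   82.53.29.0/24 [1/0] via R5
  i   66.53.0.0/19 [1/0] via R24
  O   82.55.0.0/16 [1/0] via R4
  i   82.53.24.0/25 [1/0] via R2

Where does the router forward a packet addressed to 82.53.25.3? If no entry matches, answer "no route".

No entry's prefix contains 82.53.25.3; there is no default route.

no route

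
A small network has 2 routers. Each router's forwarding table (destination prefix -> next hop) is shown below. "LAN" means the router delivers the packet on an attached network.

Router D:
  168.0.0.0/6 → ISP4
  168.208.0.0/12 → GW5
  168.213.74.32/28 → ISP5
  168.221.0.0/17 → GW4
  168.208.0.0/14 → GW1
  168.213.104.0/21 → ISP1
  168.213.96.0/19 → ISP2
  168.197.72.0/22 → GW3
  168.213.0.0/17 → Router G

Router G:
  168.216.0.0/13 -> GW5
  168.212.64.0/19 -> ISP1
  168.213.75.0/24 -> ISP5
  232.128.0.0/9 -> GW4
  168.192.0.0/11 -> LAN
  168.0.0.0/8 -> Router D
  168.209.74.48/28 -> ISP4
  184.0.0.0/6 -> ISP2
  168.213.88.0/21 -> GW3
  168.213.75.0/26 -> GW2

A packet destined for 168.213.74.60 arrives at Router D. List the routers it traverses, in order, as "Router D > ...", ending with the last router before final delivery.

At Router D: longest match for 168.213.74.60 is 168.213.0.0/17 -> Router G
At Router G: longest match for 168.213.74.60 is 168.192.0.0/11 -> LAN

Router D > Router G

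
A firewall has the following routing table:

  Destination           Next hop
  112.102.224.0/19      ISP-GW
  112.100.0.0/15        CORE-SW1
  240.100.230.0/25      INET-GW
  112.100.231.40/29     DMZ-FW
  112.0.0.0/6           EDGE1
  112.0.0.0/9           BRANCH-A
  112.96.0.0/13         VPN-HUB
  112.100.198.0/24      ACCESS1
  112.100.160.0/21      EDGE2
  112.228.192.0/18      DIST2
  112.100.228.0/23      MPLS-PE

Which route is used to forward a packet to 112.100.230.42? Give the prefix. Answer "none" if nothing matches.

112.100.0.0/15

Entries matching 112.100.230.42:
  112.0.0.0/6 (112.0.0.0 - 115.255.255.255)
  112.0.0.0/9 (112.0.0.0 - 112.127.255.255)
  112.96.0.0/13 (112.96.0.0 - 112.103.255.255)
  112.100.0.0/15 (112.100.0.0 - 112.101.255.255)
Most specific is 112.100.0.0/15.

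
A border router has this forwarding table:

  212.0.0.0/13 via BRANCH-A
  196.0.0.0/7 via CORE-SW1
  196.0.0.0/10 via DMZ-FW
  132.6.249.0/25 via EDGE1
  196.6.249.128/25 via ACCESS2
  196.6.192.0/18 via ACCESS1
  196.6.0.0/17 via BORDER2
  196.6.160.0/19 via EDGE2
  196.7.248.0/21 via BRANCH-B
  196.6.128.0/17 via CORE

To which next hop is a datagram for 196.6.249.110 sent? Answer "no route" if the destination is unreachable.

ACCESS1

Routes whose prefix contains 196.6.249.110:
  196.0.0.0/7 (196.0.0.0 - 197.255.255.255) -> CORE-SW1
  196.0.0.0/10 (196.0.0.0 - 196.63.255.255) -> DMZ-FW
  196.6.128.0/17 (196.6.128.0 - 196.6.255.255) -> CORE
  196.6.192.0/18 (196.6.192.0 - 196.6.255.255) -> ACCESS1
More-specific entries that do NOT match:
  132.6.249.0/25 (132.6.249.0 - 132.6.249.127) does not contain 196.6.249.110
  196.6.249.128/25 (196.6.249.128 - 196.6.249.255) does not contain 196.6.249.110
  196.7.248.0/21 (196.7.248.0 - 196.7.255.255) does not contain 196.6.249.110
  196.6.160.0/19 (196.6.160.0 - 196.6.191.255) does not contain 196.6.249.110
Longest matching prefix is /18 -> next hop ACCESS1.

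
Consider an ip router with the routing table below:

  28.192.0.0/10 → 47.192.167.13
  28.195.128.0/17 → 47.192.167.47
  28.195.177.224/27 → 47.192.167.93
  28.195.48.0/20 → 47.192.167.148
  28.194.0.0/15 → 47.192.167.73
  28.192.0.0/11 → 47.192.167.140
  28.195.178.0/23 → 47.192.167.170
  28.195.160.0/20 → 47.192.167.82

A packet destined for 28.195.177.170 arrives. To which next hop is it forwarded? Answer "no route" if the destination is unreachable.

47.192.167.47

Routes whose prefix contains 28.195.177.170:
  28.192.0.0/10 (28.192.0.0 - 28.255.255.255) -> 47.192.167.13
  28.192.0.0/11 (28.192.0.0 - 28.223.255.255) -> 47.192.167.140
  28.194.0.0/15 (28.194.0.0 - 28.195.255.255) -> 47.192.167.73
  28.195.128.0/17 (28.195.128.0 - 28.195.255.255) -> 47.192.167.47
More-specific entries that do NOT match:
  28.195.177.224/27 (28.195.177.224 - 28.195.177.255) does not contain 28.195.177.170
  28.195.178.0/23 (28.195.178.0 - 28.195.179.255) does not contain 28.195.177.170
  28.195.48.0/20 (28.195.48.0 - 28.195.63.255) does not contain 28.195.177.170
  28.195.160.0/20 (28.195.160.0 - 28.195.175.255) does not contain 28.195.177.170
Longest matching prefix is /17 -> next hop 47.192.167.47.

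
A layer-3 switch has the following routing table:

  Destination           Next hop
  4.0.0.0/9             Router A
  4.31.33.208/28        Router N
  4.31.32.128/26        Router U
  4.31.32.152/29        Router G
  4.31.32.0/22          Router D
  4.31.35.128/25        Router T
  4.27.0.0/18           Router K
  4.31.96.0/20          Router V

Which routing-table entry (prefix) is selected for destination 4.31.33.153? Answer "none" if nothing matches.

Entries matching 4.31.33.153:
  4.0.0.0/9 (4.0.0.0 - 4.127.255.255)
  4.31.32.0/22 (4.31.32.0 - 4.31.35.255)
Most specific is 4.31.32.0/22.

4.31.32.0/22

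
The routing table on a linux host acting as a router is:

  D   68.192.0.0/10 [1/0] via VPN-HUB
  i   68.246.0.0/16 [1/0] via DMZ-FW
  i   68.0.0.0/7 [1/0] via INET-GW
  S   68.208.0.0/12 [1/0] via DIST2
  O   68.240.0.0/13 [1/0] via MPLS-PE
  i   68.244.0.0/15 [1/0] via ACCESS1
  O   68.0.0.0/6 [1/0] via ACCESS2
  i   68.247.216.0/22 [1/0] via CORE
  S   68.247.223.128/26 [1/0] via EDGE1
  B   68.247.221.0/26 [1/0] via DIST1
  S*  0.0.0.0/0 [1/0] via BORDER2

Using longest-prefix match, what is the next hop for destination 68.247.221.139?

Routes whose prefix contains 68.247.221.139:
  0.0.0.0/0 (default, matches everything) -> BORDER2
  68.0.0.0/6 (68.0.0.0 - 71.255.255.255) -> ACCESS2
  68.0.0.0/7 (68.0.0.0 - 69.255.255.255) -> INET-GW
  68.192.0.0/10 (68.192.0.0 - 68.255.255.255) -> VPN-HUB
  68.240.0.0/13 (68.240.0.0 - 68.247.255.255) -> MPLS-PE
More-specific entries that do NOT match:
  68.247.223.128/26 (68.247.223.128 - 68.247.223.191) does not contain 68.247.221.139
  68.247.221.0/26 (68.247.221.0 - 68.247.221.63) does not contain 68.247.221.139
  68.247.216.0/22 (68.247.216.0 - 68.247.219.255) does not contain 68.247.221.139
  68.246.0.0/16 (68.246.0.0 - 68.246.255.255) does not contain 68.247.221.139
  68.244.0.0/15 (68.244.0.0 - 68.245.255.255) does not contain 68.247.221.139
Longest matching prefix is /13 -> next hop MPLS-PE.

MPLS-PE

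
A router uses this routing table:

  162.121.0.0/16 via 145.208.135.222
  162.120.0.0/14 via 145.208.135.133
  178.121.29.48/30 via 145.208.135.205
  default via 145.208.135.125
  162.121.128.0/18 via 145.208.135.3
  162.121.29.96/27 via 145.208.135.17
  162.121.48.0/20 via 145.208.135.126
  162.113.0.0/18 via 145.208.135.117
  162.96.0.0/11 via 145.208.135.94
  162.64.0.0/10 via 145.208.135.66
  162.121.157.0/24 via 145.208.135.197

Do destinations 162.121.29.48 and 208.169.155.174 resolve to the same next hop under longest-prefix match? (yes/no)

no

162.121.29.48: longest match 162.121.0.0/16 -> 145.208.135.222
208.169.155.174: longest match 0.0.0.0/0 -> 145.208.135.125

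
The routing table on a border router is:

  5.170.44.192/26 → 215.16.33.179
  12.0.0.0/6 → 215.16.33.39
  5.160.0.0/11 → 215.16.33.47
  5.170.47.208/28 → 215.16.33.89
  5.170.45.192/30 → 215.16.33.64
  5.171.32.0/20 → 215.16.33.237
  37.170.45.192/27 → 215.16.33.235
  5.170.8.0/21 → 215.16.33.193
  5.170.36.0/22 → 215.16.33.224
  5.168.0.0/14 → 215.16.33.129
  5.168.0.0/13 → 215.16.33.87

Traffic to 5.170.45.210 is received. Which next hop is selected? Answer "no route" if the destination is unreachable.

215.16.33.129

Routes whose prefix contains 5.170.45.210:
  5.160.0.0/11 (5.160.0.0 - 5.191.255.255) -> 215.16.33.47
  5.168.0.0/13 (5.168.0.0 - 5.175.255.255) -> 215.16.33.87
  5.168.0.0/14 (5.168.0.0 - 5.171.255.255) -> 215.16.33.129
More-specific entries that do NOT match:
  5.170.45.192/30 (5.170.45.192 - 5.170.45.195) does not contain 5.170.45.210
  5.170.47.208/28 (5.170.47.208 - 5.170.47.223) does not contain 5.170.45.210
  37.170.45.192/27 (37.170.45.192 - 37.170.45.223) does not contain 5.170.45.210
  5.170.44.192/26 (5.170.44.192 - 5.170.44.255) does not contain 5.170.45.210
  5.170.36.0/22 (5.170.36.0 - 5.170.39.255) does not contain 5.170.45.210
  5.170.8.0/21 (5.170.8.0 - 5.170.15.255) does not contain 5.170.45.210
  5.171.32.0/20 (5.171.32.0 - 5.171.47.255) does not contain 5.170.45.210
Longest matching prefix is /14 -> next hop 215.16.33.129.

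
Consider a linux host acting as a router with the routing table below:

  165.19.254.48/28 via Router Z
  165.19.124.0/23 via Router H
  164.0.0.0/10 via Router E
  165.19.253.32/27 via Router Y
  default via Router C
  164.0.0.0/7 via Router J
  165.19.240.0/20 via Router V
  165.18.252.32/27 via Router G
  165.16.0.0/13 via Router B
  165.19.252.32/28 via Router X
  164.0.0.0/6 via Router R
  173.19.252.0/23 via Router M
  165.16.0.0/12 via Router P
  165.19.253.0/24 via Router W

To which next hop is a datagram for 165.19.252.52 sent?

Router V

Routes whose prefix contains 165.19.252.52:
  0.0.0.0/0 (default, matches everything) -> Router C
  164.0.0.0/6 (164.0.0.0 - 167.255.255.255) -> Router R
  164.0.0.0/7 (164.0.0.0 - 165.255.255.255) -> Router J
  165.16.0.0/12 (165.16.0.0 - 165.31.255.255) -> Router P
  165.16.0.0/13 (165.16.0.0 - 165.23.255.255) -> Router B
  165.19.240.0/20 (165.19.240.0 - 165.19.255.255) -> Router V
More-specific entries that do NOT match:
  165.19.254.48/28 (165.19.254.48 - 165.19.254.63) does not contain 165.19.252.52
  165.19.252.32/28 (165.19.252.32 - 165.19.252.47) does not contain 165.19.252.52
  165.19.253.32/27 (165.19.253.32 - 165.19.253.63) does not contain 165.19.252.52
  165.18.252.32/27 (165.18.252.32 - 165.18.252.63) does not contain 165.19.252.52
  165.19.253.0/24 (165.19.253.0 - 165.19.253.255) does not contain 165.19.252.52
  165.19.124.0/23 (165.19.124.0 - 165.19.125.255) does not contain 165.19.252.52
  173.19.252.0/23 (173.19.252.0 - 173.19.253.255) does not contain 165.19.252.52
Longest matching prefix is /20 -> next hop Router V.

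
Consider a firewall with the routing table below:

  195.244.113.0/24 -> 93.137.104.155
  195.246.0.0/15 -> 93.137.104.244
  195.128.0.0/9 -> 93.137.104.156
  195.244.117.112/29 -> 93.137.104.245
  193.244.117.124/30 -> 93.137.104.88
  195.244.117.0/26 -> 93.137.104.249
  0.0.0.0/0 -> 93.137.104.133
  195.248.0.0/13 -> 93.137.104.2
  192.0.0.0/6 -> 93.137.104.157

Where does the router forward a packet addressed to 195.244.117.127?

Routes whose prefix contains 195.244.117.127:
  0.0.0.0/0 (default, matches everything) -> 93.137.104.133
  192.0.0.0/6 (192.0.0.0 - 195.255.255.255) -> 93.137.104.157
  195.128.0.0/9 (195.128.0.0 - 195.255.255.255) -> 93.137.104.156
More-specific entries that do NOT match:
  193.244.117.124/30 (193.244.117.124 - 193.244.117.127) does not contain 195.244.117.127
  195.244.117.112/29 (195.244.117.112 - 195.244.117.119) does not contain 195.244.117.127
  195.244.117.0/26 (195.244.117.0 - 195.244.117.63) does not contain 195.244.117.127
  195.244.113.0/24 (195.244.113.0 - 195.244.113.255) does not contain 195.244.117.127
  195.246.0.0/15 (195.246.0.0 - 195.247.255.255) does not contain 195.244.117.127
  195.248.0.0/13 (195.248.0.0 - 195.255.255.255) does not contain 195.244.117.127
Longest matching prefix is /9 -> next hop 93.137.104.156.

93.137.104.156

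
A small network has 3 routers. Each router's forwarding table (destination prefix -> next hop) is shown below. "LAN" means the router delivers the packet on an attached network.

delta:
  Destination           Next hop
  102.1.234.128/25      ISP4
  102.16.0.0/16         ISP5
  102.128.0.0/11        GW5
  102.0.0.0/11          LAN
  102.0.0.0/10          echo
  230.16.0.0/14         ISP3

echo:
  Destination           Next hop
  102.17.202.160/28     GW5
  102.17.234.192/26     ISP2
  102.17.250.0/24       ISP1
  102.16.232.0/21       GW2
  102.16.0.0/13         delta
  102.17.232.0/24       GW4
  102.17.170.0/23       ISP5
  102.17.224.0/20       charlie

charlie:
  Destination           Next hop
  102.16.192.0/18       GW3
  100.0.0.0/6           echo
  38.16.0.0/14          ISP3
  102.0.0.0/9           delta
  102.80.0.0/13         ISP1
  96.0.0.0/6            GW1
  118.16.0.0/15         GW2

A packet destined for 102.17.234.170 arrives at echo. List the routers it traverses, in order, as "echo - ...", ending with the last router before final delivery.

At echo: longest match for 102.17.234.170 is 102.17.224.0/20 -> charlie
At charlie: longest match for 102.17.234.170 is 102.0.0.0/9 -> delta
At delta: longest match for 102.17.234.170 is 102.0.0.0/11 -> LAN

echo - charlie - delta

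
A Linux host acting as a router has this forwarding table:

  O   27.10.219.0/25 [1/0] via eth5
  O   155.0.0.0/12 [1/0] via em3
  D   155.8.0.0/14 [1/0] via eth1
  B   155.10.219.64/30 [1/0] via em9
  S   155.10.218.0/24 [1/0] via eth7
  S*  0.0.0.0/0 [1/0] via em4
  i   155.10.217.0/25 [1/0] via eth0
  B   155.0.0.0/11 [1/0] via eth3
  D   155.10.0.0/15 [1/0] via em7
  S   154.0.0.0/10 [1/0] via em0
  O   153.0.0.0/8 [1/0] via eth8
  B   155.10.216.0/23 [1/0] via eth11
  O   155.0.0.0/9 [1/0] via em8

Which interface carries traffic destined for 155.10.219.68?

em7

Routes whose prefix contains 155.10.219.68:
  0.0.0.0/0 (default, matches everything) -> em4
  155.0.0.0/9 (155.0.0.0 - 155.127.255.255) -> em8
  155.0.0.0/11 (155.0.0.0 - 155.31.255.255) -> eth3
  155.0.0.0/12 (155.0.0.0 - 155.15.255.255) -> em3
  155.8.0.0/14 (155.8.0.0 - 155.11.255.255) -> eth1
  155.10.0.0/15 (155.10.0.0 - 155.11.255.255) -> em7
More-specific entries that do NOT match:
  155.10.219.64/30 (155.10.219.64 - 155.10.219.67) does not contain 155.10.219.68
  27.10.219.0/25 (27.10.219.0 - 27.10.219.127) does not contain 155.10.219.68
  155.10.217.0/25 (155.10.217.0 - 155.10.217.127) does not contain 155.10.219.68
  155.10.218.0/24 (155.10.218.0 - 155.10.218.255) does not contain 155.10.219.68
  155.10.216.0/23 (155.10.216.0 - 155.10.217.255) does not contain 155.10.219.68
Longest matching prefix is /15 -> interface em7.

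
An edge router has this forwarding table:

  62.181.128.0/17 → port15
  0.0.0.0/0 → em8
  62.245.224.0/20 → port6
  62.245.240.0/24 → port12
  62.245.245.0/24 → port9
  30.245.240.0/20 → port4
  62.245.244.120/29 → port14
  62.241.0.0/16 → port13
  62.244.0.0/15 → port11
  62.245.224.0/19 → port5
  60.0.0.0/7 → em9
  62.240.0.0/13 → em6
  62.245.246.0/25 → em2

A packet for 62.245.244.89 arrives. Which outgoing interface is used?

Routes whose prefix contains 62.245.244.89:
  0.0.0.0/0 (default, matches everything) -> em8
  62.240.0.0/13 (62.240.0.0 - 62.247.255.255) -> em6
  62.244.0.0/15 (62.244.0.0 - 62.245.255.255) -> port11
  62.245.224.0/19 (62.245.224.0 - 62.245.255.255) -> port5
More-specific entries that do NOT match:
  62.245.244.120/29 (62.245.244.120 - 62.245.244.127) does not contain 62.245.244.89
  62.245.246.0/25 (62.245.246.0 - 62.245.246.127) does not contain 62.245.244.89
  62.245.240.0/24 (62.245.240.0 - 62.245.240.255) does not contain 62.245.244.89
  62.245.245.0/24 (62.245.245.0 - 62.245.245.255) does not contain 62.245.244.89
  62.245.224.0/20 (62.245.224.0 - 62.245.239.255) does not contain 62.245.244.89
  30.245.240.0/20 (30.245.240.0 - 30.245.255.255) does not contain 62.245.244.89
Longest matching prefix is /19 -> interface port5.

port5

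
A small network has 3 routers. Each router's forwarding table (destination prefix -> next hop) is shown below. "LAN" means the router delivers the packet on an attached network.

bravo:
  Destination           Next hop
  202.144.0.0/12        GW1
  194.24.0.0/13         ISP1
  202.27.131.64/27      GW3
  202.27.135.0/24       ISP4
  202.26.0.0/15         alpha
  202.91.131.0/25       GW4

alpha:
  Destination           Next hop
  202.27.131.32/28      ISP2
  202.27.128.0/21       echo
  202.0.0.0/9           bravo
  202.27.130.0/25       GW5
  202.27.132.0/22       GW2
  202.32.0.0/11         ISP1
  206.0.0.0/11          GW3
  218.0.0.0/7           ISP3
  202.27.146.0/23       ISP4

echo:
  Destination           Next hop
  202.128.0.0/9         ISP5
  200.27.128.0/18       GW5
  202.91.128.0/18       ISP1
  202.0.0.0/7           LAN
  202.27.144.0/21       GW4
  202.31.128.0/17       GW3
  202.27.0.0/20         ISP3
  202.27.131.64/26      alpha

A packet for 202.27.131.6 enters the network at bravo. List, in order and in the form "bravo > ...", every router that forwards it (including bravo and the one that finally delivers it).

At bravo: longest match for 202.27.131.6 is 202.26.0.0/15 -> alpha
At alpha: longest match for 202.27.131.6 is 202.27.128.0/21 -> echo
At echo: longest match for 202.27.131.6 is 202.0.0.0/7 -> LAN

bravo > alpha > echo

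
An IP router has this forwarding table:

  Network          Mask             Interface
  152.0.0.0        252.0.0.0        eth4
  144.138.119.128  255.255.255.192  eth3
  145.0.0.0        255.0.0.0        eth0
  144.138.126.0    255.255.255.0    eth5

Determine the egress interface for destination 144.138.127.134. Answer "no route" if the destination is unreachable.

no route

No entry's prefix contains 144.138.127.134; there is no default route.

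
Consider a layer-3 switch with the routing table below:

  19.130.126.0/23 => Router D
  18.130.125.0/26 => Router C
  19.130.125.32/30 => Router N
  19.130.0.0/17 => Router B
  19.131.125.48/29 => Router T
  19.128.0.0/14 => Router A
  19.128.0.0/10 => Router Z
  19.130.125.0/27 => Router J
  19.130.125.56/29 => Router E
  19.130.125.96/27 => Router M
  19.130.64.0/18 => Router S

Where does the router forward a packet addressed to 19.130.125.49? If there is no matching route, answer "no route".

Routes whose prefix contains 19.130.125.49:
  19.128.0.0/10 (19.128.0.0 - 19.191.255.255) -> Router Z
  19.128.0.0/14 (19.128.0.0 - 19.131.255.255) -> Router A
  19.130.0.0/17 (19.130.0.0 - 19.130.127.255) -> Router B
  19.130.64.0/18 (19.130.64.0 - 19.130.127.255) -> Router S
More-specific entries that do NOT match:
  19.130.125.32/30 (19.130.125.32 - 19.130.125.35) does not contain 19.130.125.49
  19.131.125.48/29 (19.131.125.48 - 19.131.125.55) does not contain 19.130.125.49
  19.130.125.56/29 (19.130.125.56 - 19.130.125.63) does not contain 19.130.125.49
  19.130.125.0/27 (19.130.125.0 - 19.130.125.31) does not contain 19.130.125.49
  19.130.125.96/27 (19.130.125.96 - 19.130.125.127) does not contain 19.130.125.49
  18.130.125.0/26 (18.130.125.0 - 18.130.125.63) does not contain 19.130.125.49
  19.130.126.0/23 (19.130.126.0 - 19.130.127.255) does not contain 19.130.125.49
Longest matching prefix is /18 -> next hop Router S.

Router S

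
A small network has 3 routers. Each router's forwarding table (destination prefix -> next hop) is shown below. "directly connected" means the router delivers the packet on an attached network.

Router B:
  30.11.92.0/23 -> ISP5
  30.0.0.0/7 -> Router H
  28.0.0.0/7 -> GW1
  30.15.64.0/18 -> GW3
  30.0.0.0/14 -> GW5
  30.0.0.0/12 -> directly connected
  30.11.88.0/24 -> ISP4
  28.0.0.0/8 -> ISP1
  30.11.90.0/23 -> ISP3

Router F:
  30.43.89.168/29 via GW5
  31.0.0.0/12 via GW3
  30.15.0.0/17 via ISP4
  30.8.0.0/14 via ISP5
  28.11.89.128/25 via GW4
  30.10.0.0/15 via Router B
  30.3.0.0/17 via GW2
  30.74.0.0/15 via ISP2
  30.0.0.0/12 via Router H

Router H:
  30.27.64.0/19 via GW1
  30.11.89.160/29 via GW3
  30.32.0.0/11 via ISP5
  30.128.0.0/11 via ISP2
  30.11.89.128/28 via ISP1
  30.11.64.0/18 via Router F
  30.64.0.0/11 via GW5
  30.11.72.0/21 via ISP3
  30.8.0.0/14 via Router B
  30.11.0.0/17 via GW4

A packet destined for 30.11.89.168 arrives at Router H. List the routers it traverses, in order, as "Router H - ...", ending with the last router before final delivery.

At Router H: longest match for 30.11.89.168 is 30.11.64.0/18 -> Router F
At Router F: longest match for 30.11.89.168 is 30.10.0.0/15 -> Router B
At Router B: longest match for 30.11.89.168 is 30.0.0.0/12 -> directly connected

Router H - Router F - Router B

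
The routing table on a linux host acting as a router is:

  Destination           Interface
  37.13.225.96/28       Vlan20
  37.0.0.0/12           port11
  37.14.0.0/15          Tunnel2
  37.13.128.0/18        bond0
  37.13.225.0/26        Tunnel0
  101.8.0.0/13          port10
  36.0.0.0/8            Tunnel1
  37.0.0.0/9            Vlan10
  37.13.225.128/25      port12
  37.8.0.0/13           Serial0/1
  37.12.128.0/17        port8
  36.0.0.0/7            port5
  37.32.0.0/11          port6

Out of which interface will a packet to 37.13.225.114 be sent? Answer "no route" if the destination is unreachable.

Serial0/1

Routes whose prefix contains 37.13.225.114:
  36.0.0.0/7 (36.0.0.0 - 37.255.255.255) -> port5
  37.0.0.0/9 (37.0.0.0 - 37.127.255.255) -> Vlan10
  37.0.0.0/12 (37.0.0.0 - 37.15.255.255) -> port11
  37.8.0.0/13 (37.8.0.0 - 37.15.255.255) -> Serial0/1
More-specific entries that do NOT match:
  37.13.225.96/28 (37.13.225.96 - 37.13.225.111) does not contain 37.13.225.114
  37.13.225.0/26 (37.13.225.0 - 37.13.225.63) does not contain 37.13.225.114
  37.13.225.128/25 (37.13.225.128 - 37.13.225.255) does not contain 37.13.225.114
  37.13.128.0/18 (37.13.128.0 - 37.13.191.255) does not contain 37.13.225.114
  37.12.128.0/17 (37.12.128.0 - 37.12.255.255) does not contain 37.13.225.114
  37.14.0.0/15 (37.14.0.0 - 37.15.255.255) does not contain 37.13.225.114
Longest matching prefix is /13 -> interface Serial0/1.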